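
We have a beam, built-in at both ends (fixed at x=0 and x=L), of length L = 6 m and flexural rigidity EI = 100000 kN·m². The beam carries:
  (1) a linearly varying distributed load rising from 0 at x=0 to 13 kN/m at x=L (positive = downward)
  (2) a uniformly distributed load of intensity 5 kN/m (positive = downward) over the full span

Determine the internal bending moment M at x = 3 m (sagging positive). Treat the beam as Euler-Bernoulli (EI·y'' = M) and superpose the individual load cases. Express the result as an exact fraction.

M(3) = 69/4 kN·m

Load 1 — triangular load w₀=13 kN/m (0→w₀ over full span):
  M_1 = 3w₀Lx/20 - w₀L²/30 - w₀x³/(6L) = 3·13·6·3/20 - 13·6²/30 - 13·3³/(6·6) = 39/4 kN·m
Load 2 — uniform load w=5 kN/m over full span:
  M_2 = wLx/2 - wL²/12 - wx²/2 = 5·6·3/2 - 5·6²/12 - 5·3²/2 = 15/2 kN·m
Superposition: M = Σ M_i = 69/4 kN·m ≈ 17.250000 kN·m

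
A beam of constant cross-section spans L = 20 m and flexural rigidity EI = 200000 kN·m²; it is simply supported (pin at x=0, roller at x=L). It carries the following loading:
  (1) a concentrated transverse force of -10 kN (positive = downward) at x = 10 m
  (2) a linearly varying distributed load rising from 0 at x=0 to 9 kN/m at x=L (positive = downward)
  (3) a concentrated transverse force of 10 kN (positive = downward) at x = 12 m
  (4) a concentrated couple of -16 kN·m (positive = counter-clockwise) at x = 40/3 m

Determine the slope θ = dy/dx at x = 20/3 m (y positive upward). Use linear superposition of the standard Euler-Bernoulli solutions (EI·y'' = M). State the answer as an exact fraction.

θ(20/3) = -10109/2700000 rad

Load 1 — point force P=-10 kN at a=10 m (b=L-a=10):
  θ_1 = -Pb(L²-b²-3x²)/(6LEI)  [x≤a] = -(-10)·10·(20²-10²-3·(20/3)²)/(6·20·200000) = 1/1440 rad
Load 2 — triangular load w₀=9 kN/m (0→w₀ over full span):
  θ_2 = -w₀(7L⁴-30L²x²+15x⁴)/(360LEI) = -9·(7·20⁴-30·20²·(20/3)²+15·(20/3)⁴)/(360·20·200000) = -13/3375 rad
Load 3 — point force P=10 kN at a=12 m (b=L-a=8):
  θ_3 = -Pb(L²-b²-3x²)/(6LEI)  [x≤a] = -10·8·(20²-8²-3·(20/3)²)/(6·20·200000) = -19/28125 rad
Load 4 — applied couple M₀=-16 kN·m at a=40/3 m (b=L-a=20/3):
  θ_4 = (M₀x²/(2L)+C₁)/EI  [x≤a] with C₁=M₀(3b²-L²)/(6L)=320/9 = ((-16)·(20/3)²/(2·20)+(320/9))/200000 = 1/11250 rad
Superposition: θ = Σ θ_i = -10109/2700000 rad ≈ -0.003744 rad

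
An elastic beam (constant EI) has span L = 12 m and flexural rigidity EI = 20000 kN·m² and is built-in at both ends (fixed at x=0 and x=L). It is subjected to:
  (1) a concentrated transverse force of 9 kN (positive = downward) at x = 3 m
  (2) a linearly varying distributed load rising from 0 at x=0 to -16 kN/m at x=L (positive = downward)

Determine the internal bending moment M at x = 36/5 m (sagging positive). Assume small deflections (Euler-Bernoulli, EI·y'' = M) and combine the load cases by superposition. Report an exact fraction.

Load 1 — point force P=9 kN at a=3 m (b=L-a=9):
  M_1 = Pa²(a+3b)(L-x)/L³ - Pa²b/L²  [x>a] = 9·3²·(3+3·9)·(12-(36/5))/12³ - 9·3²·9/12² = 27/16 kN·m
Load 2 — triangular load w₀=-16 kN/m (0→w₀ over full span):
  M_2 = 3w₀Lx/20 - w₀L²/30 - w₀x³/(6L) = 3·(-16)·12·(36/5)/20 - (-16)·12²/30 - (-16)·(36/5)³/(6·12) = -5952/125 kN·m
Superposition: M = Σ M_i = -91857/2000 kN·m ≈ -45.928500 kN·m

M(36/5) = -91857/2000 kN·m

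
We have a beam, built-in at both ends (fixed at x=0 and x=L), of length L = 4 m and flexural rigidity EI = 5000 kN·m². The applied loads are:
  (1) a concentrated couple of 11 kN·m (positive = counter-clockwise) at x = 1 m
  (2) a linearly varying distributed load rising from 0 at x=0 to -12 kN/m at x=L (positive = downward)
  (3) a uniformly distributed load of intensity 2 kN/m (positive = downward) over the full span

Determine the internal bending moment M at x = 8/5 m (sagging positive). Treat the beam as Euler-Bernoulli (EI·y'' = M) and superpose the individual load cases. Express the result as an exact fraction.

M(8/5) = -35317/6000 kN·m

Load 1 — applied couple M₀=11 kN·m at a=1 m (b=L-a=3):
  M_1 = R_Ax - M_A - M₀  [x>a] with R_A=99/32, M_A=-33/16 = (99/32)·(8/5) - (-33/16) - 11 = -319/80 kN·m
Load 2 — triangular load w₀=-12 kN/m (0→w₀ over full span):
  M_2 = 3w₀Lx/20 - w₀L²/30 - w₀x³/(6L) = 3·(-12)·4·(8/5)/20 - (-12)·4²/30 - (-12)·(8/5)³/(6·4) = -384/125 kN·m
Load 3 — uniform load w=2 kN/m over full span:
  M_3 = wLx/2 - wL²/12 - wx²/2 = 2·4·(8/5)/2 - 2·4²/12 - 2·(8/5)²/2 = 88/75 kN·m
Superposition: M = Σ M_i = -35317/6000 kN·m ≈ -5.886167 kN·m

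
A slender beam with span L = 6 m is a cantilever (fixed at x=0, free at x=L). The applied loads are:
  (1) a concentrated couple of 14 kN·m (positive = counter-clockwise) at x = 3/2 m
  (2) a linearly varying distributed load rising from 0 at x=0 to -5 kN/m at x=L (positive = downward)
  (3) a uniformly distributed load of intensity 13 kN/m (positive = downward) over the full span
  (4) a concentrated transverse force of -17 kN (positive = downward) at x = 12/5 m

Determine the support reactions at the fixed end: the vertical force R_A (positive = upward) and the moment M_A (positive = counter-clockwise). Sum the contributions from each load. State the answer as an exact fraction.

R_A = 46 kN, M_A = 596/5 kN·m

Load 1 — applied couple M₀=14 kN·m at a=3/2 m (b=L-a=9/2):
  R_A = 0 kN
  M_A = -M₀ = -14 kN·m
Load 2 — triangular load w₀=-5 kN/m (0→w₀ over full span):
  R_A = w₀L/2 = (-5)·6/2 = -15 kN
  M_A = w₀L²/3 = (-5)·6²/3 = -60 kN·m
Load 3 — uniform load w=13 kN/m over full span:
  R_A = wL = 13·6 = 78 kN
  M_A = wL²/2 = 13·6²/2 = 234 kN·m
Load 4 — point force P=-17 kN at a=12/5 m (b=L-a=18/5):
  R_A = P = (-17) = -17 kN
  M_A = Pa = (-17)·(12/5) = -204/5 kN·m
Superposition: R_A = 46 kN, M_A = 596/5 kN·m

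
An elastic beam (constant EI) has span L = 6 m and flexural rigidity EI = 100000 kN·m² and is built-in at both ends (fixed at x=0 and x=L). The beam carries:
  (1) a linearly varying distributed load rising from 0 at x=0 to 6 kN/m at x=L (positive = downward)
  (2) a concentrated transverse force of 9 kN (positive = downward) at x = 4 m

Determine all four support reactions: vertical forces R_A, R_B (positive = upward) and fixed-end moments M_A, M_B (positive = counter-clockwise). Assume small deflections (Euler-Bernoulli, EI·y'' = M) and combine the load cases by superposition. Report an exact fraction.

R_A = 116/15 kN, M_A = 56/5 kN·m, R_B = 289/15 kN, M_B = -94/5 kN·m

Load 1 — triangular load w₀=6 kN/m (0→w₀ over full span):
  R_A = 3w₀L/20 = 3·6·6/20 = 27/5 kN
  M_A = w₀L²/30 = 6·6²/30 = 36/5 kN·m
  R_B = 7w₀L/20 = 7·6·6/20 = 63/5 kN
  M_B = -w₀L²/20 = -6·6²/20 = -54/5 kN·m
Load 2 — point force P=9 kN at a=4 m (b=L-a=2):
  R_A = Pb²(3a+b)/L³ = 9·2²·(3·4+2)/6³ = 7/3 kN
  M_A = Pab²/L² = 9·4·2²/6² = 4 kN·m
  R_B = Pa²(a+3b)/L³ = 9·4²·(4+3·2)/6³ = 20/3 kN
  M_B = -Pa²b/L² = -9·4²·2/6² = -8 kN·m
Superposition: R_A = 116/15 kN, M_A = 56/5 kN·m, R_B = 289/15 kN, M_B = -94/5 kN·m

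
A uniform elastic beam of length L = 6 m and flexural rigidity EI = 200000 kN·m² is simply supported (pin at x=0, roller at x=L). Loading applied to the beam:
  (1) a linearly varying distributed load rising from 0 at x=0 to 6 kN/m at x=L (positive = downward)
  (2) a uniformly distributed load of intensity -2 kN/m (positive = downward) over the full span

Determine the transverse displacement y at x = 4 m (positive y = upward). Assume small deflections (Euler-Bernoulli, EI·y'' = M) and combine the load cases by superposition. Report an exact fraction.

Load 1 — triangular load w₀=6 kN/m (0→w₀ over full span):
  y_1 = -w₀x(7L⁴-10L²x²+3x⁴)/(360LEI) = -6·4·(7·6⁴-10·6²·4²+3·4⁴)/(360·6·200000) = -17/75000 m
Load 2 — uniform load w=-2 kN/m over full span:
  y_2 = -wx(L³-2Lx²+x³)/(24EI) = -(-2)·4·(6³-2·6·4²+4³)/(24·200000) = 11/75000 m
Superposition: y = Σ y_i = -1/12500 m ≈ -0.000080 m

y(4) = -1/12500 m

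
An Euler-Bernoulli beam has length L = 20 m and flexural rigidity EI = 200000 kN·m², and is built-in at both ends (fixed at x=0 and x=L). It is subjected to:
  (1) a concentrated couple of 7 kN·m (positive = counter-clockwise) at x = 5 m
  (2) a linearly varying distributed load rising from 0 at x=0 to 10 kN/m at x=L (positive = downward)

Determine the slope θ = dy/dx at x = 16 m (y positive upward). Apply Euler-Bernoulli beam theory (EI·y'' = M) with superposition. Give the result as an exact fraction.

θ(16) = 1259/750000 rad

Load 1 — applied couple M₀=7 kN·m at a=5 m (b=L-a=15):
  θ_1 = (R_Ax²/2 - M_Ax - M₀(x-a))/EI  [x>a] with R_A=63/160, M_A=-21/16 = ((63/160)·16²/2 - (-21/16)·16 - 7·(16-5))/200000 = -7/250000 rad
Load 2 — triangular load w₀=10 kN/m (0→w₀ over full span):
  θ_2 = -w₀(2x(L-x)(L-2x)(x+2L)+x²(L-x)²)/(120LEI) = -10·(2·16·(20-16)·(20-2·16)·(16+2·20)+16²·(20-16)²)/(120·20·200000) = 16/9375 rad
Superposition: θ = Σ θ_i = 1259/750000 rad ≈ 0.001679 rad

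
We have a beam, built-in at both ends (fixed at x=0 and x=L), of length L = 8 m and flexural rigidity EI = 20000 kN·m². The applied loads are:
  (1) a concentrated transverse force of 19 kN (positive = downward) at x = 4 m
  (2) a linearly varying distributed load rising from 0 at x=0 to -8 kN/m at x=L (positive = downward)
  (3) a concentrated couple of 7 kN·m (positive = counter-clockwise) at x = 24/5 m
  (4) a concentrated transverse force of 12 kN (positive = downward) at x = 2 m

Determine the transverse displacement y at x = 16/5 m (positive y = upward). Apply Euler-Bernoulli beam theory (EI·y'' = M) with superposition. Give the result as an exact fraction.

Load 1 — point force P=19 kN at a=4 m (b=L-a=4):
  y_1 = -Pb²x²(3aL-(3a+b)x)/(6L³EI)  [x≤a] = -19·4²·(16/5)²·(3·4·8-(3·4+4)·(16/5))/(6·8³·20000) = -532/234375 m
Load 2 — triangular load w₀=-8 kN/m (0→w₀ over full span):
  y_2 = -w₀x²(L-x)²(x+2L)/(120LEI) = -(-8)·(16/5)²·(8-(16/5))²·((16/5)+2·8)/(120·8·20000) = 18432/9765625 m
Load 3 — applied couple M₀=7 kN·m at a=24/5 m (b=L-a=16/5):
  y_3 = (R_Ax³/6 - M_Ax²/2)/EI  [x≤a] with R_A=63/50, M_A=56/25 = ((63/50)·(16/5)³/6 - (56/25)·(16/5)²/2)/20000 = -448/1953125 m
Load 4 — point force P=12 kN at a=2 m (b=L-a=6):
  y_4 = -Pa²(L-x)²(3bL-(3b+a)(L-x))/(6L³EI)  [x>a] = -12·2²·(8-(16/5))²·(3·6·8-(3·6+2)·(8-(16/5)))/(6·8³·20000) = -27/31250 m
Superposition: y = Σ y_i = -86473/58593750 m ≈ -0.001476 m

y(16/5) = -86473/58593750 m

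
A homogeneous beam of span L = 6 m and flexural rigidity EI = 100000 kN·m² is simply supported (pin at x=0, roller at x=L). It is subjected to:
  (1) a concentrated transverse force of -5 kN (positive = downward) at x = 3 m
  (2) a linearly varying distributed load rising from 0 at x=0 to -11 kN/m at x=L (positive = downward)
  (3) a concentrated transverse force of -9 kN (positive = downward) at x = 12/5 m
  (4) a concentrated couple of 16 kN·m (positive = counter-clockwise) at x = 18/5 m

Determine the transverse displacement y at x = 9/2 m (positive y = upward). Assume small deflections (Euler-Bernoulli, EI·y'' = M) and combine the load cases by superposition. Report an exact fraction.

Load 1 — point force P=-5 kN at a=3 m (b=L-a=3):
  y_1 = -Pa(L-x)(2Lx-a²-x²)/(6LEI)  [x>a] = -(-5)·3·(6-(9/2))·(2·6·(9/2)-3²-(9/2)²)/(6·6·100000) = 99/640000 m
Load 2 — triangular load w₀=-11 kN/m (0→w₀ over full span):
  y_2 = -w₀x(7L⁴-10L²x²+3x⁴)/(360LEI) = -(-11)·(9/2)·(7·6⁴-10·6²·(9/2)²+3·(9/2)⁴)/(360·6·100000) = 35343/51200000 m
Load 3 — point force P=-9 kN at a=12/5 m (b=L-a=18/5):
  y_3 = -Pa(L-x)(2Lx-a²-x²)/(6LEI)  [x>a] = -(-9)·(12/5)·(6-(9/2))·(2·6·(9/2)-(12/5)²-(9/2)²)/(6·6·100000) = 25191/100000000 m
Load 4 — applied couple M₀=16 kN·m at a=18/5 m (b=L-a=12/5):
  y_4 = (M₀x³/(6L)-M₀(x-a)²/2+C₁x)/EI  [x>a] with C₁=M₀(3b²-L²)/(6L)=-208/25 = (16·(9/2)³/(6·6)-16·((9/2)-(18/5))²/2+(-208/25)·(9/2))/100000 = -171/5000000 m
Superposition: y = Σ y_i = 6801219/6400000000 m ≈ 0.001063 m

y(9/2) = 6801219/6400000000 m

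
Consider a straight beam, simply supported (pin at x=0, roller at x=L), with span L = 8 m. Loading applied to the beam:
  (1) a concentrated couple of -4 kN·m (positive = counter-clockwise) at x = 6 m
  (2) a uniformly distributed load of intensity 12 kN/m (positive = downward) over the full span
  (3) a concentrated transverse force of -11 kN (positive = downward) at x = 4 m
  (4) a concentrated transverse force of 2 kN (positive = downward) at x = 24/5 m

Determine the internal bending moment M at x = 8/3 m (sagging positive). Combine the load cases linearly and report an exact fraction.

M(8/3) = 1072/15 kN·m

Load 1 — applied couple M₀=-4 kN·m at a=6 m (b=L-a=2):
  M_1 = M₀x/L  [x≤a] = (-4)·(8/3)/8 = -4/3 kN·m
Load 2 — uniform load w=12 kN/m over full span:
  M_2 = wx(L-x)/2 = 12·(8/3)·(8-(8/3))/2 = 256/3 kN·m
Load 3 — point force P=-11 kN at a=4 m (b=L-a=4):
  M_3 = Pbx/L  [x≤a] = (-11)·4·(8/3)/8 = -44/3 kN·m
Load 4 — point force P=2 kN at a=24/5 m (b=L-a=16/5):
  M_4 = Pbx/L  [x≤a] = 2·(16/5)·(8/3)/8 = 32/15 kN·m
Superposition: M = Σ M_i = 1072/15 kN·m ≈ 71.466667 kN·m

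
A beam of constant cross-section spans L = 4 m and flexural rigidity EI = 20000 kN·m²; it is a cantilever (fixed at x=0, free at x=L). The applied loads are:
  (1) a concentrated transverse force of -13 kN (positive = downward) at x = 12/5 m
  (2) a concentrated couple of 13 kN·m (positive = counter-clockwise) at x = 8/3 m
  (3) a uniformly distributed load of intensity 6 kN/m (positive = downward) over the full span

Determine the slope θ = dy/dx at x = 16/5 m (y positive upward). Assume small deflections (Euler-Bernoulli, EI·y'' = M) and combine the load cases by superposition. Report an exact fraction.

Load 1 — point force P=-13 kN at a=12/5 m (b=L-a=8/5):
  θ_1 = -Pa²/(2EI)  [x>a] = -(-13)·(12/5)²/(2·20000) = 117/62500 rad
Load 2 — applied couple M₀=13 kN·m at a=8/3 m (b=L-a=4/3):
  θ_2 = M₀a/EI  [x>a] = 13·(8/3)/20000 = 13/7500 rad
Load 3 — uniform load w=6 kN/m over full span:
  θ_3 = -wx(x²-3Lx+3L²)/(6EI) = -6·(16/5)·((16/5)²-3·4·(16/5)+3·4²)/(6·20000) = -248/78125 rad
Superposition: θ = Σ θ_i = 101/234375 rad ≈ 0.000431 rad

θ(16/5) = 101/234375 rad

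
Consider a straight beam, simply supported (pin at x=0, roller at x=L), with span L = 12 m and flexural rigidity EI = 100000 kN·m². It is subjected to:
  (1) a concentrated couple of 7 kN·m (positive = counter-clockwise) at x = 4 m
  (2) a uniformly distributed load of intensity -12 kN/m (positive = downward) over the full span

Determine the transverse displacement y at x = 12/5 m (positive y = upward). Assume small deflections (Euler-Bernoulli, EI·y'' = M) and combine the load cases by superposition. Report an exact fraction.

y(12/5) = 37829/1953125 m

Load 1 — applied couple M₀=7 kN·m at a=4 m (b=L-a=8):
  y_1 = (M₀x³/(6L)+C₁x)/EI  [x≤a] with C₁=M₀(3b²-L²)/(6L)=14/3 = (7·(12/5)³/(6·12)+(14/3)·(12/5))/100000 = 49/390625 m
Load 2 — uniform load w=-12 kN/m over full span:
  y_2 = -wx(L³-2Lx²+x³)/(24EI) = -(-12)·(12/5)·(12³-2·12·(12/5)²+(12/5)³)/(24·100000) = 37584/1953125 m
Superposition: y = Σ y_i = 37829/1953125 m ≈ 0.019368 m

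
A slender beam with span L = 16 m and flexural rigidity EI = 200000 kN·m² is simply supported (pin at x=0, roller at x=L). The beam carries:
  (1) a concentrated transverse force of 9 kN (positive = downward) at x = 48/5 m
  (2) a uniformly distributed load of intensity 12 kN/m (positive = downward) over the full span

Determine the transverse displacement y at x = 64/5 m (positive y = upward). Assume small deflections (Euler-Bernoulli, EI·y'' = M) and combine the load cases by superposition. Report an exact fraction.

Load 1 — point force P=9 kN at a=48/5 m (b=L-a=32/5):
  y_1 = -Pa(L-x)(2Lx-a²-x²)/(6LEI)  [x>a] = -9·(48/5)·(16-(64/5))·(2·16·(64/5)-(48/5)²-(64/5)²)/(6·16·200000) = -864/390625 m
Load 2 — uniform load w=12 kN/m over full span:
  y_2 = -wx(L³-2Lx²+x³)/(24EI) = -12·(64/5)·(16³-2·16·(64/5)²+(64/5)³)/(24·200000) = -59392/1953125 m
Superposition: y = Σ y_i = -63712/1953125 m ≈ -0.032621 m

y(64/5) = -63712/1953125 m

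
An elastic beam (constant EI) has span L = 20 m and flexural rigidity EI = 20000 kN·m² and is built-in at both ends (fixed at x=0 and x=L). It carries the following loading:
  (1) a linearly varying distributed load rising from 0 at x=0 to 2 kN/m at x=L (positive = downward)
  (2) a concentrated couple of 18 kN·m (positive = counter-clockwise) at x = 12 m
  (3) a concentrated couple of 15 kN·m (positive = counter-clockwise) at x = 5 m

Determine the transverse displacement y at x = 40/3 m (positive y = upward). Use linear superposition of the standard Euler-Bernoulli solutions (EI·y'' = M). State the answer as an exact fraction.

Load 1 — triangular load w₀=2 kN/m (0→w₀ over full span):
  y_1 = -w₀x²(L-x)²(x+2L)/(120LEI) = -2·(40/3)²·(20-(40/3))²·((40/3)+2·20)/(120·20·20000) = -64/3645 m
Load 2 — applied couple M₀=18 kN·m at a=12 m (b=L-a=8):
  y_2 = (R_Ax³/6 - M_Ax²/2 - M₀(x-a)²/2)/EI  [x>a] with R_A=162/125, M_A=144/25 = ((162/125)·(40/3)³/6 - (144/25)·(40/3)²/2 - 18·((40/3)-12)²/2)/20000 = -1/1250 m
Load 3 — applied couple M₀=15 kN·m at a=5 m (b=L-a=15):
  y_3 = (R_Ax³/6 - M_Ax²/2 - M₀(x-a)²/2)/EI  [x>a] with R_A=27/32, M_A=-45/16 = ((27/32)·(40/3)³/6 - (-45/16)·(40/3)²/2 - 15·((40/3)-5)²/2)/20000 = 1/320 m
Superposition: y = Σ y_i = -444203/29160000 m ≈ -0.015233 m

y(40/3) = -444203/29160000 m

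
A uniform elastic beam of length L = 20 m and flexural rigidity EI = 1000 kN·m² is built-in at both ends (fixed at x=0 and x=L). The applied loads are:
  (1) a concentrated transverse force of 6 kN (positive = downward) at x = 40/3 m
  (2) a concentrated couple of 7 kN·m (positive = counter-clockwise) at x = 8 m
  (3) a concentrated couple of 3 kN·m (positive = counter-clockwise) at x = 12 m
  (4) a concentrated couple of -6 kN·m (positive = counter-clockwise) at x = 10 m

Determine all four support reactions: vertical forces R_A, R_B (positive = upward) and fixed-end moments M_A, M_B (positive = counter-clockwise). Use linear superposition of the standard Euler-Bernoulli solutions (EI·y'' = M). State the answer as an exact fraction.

Load 1 — point force P=6 kN at a=40/3 m (b=L-a=20/3):
  R_A = Pb²(3a+b)/L³ = 6·(20/3)²·(3·(40/3)+(20/3))/20³ = 14/9 kN
  M_A = Pab²/L² = 6·(40/3)·(20/3)²/20² = 80/9 kN·m
  R_B = Pa²(a+3b)/L³ = 6·(40/3)²·((40/3)+3·(20/3))/20³ = 40/9 kN
  M_B = -Pa²b/L² = -6·(40/3)²·(20/3)/20² = -160/9 kN·m
Load 2 — applied couple M₀=7 kN·m at a=8 m (b=L-a=12):
  R_A = 6M₀ab/L³ = 6·7·8·12/20³ = 63/125 kN
  M_A = M₀b(2a-b)/L² = 7·12·(2·8-12)/20² = 21/25 kN·m
  R_B = -6M₀ab/L³ = -6·7·8·12/20³ = -63/125 kN
  M_B = M₀a(2b-a)/L² = 7·8·(2·12-8)/20² = 56/25 kN·m
Load 3 — applied couple M₀=3 kN·m at a=12 m (b=L-a=8):
  R_A = 6M₀ab/L³ = 6·3·12·8/20³ = 27/125 kN
  M_A = M₀b(2a-b)/L² = 3·8·(2·12-8)/20² = 24/25 kN·m
  R_B = -6M₀ab/L³ = -6·3·12·8/20³ = -27/125 kN
  M_B = M₀a(2b-a)/L² = 3·12·(2·8-12)/20² = 9/25 kN·m
Load 4 — applied couple M₀=-6 kN·m at a=10 m (b=L-a=10):
  R_A = 6M₀ab/L³ = 6·(-6)·10·10/20³ = -9/20 kN
  M_A = M₀b(2a-b)/L² = (-6)·10·(2·10-10)/20² = -3/2 kN·m
  R_B = -6M₀ab/L³ = -6·(-6)·10·10/20³ = 9/20 kN
  M_B = M₀a(2b-a)/L² = (-6)·10·(2·10-10)/20² = -3/2 kN·m
Superposition: R_A = 1643/900 kN, M_A = 827/90 kN·m, R_B = 3757/900 kN, M_B = -1501/90 kN·m

R_A = 1643/900 kN, M_A = 827/90 kN·m, R_B = 3757/900 kN, M_B = -1501/90 kN·m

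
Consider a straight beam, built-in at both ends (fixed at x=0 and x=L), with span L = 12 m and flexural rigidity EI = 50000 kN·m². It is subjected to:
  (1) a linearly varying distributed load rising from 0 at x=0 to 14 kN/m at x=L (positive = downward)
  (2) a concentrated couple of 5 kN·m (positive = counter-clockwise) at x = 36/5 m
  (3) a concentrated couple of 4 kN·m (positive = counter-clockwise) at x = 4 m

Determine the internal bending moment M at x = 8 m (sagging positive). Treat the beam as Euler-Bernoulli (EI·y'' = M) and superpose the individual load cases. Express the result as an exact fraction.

M(8) = 163/5 kN·m

Load 1 — triangular load w₀=14 kN/m (0→w₀ over full span):
  M_1 = 3w₀Lx/20 - w₀L²/30 - w₀x³/(6L) = 3·14·12·8/20 - 14·12²/30 - 14·8³/(6·12) = 1568/45 kN·m
Load 2 — applied couple M₀=5 kN·m at a=36/5 m (b=L-a=24/5):
  M_2 = R_Ax - M_A - M₀  [x>a] with R_A=3/5, M_A=8/5 = (3/5)·8 - (8/5) - 5 = -9/5 kN·m
Load 3 — applied couple M₀=4 kN·m at a=4 m (b=L-a=8):
  M_3 = R_Ax - M_A - M₀  [x>a] with R_A=4/9, M_A=0 = (4/9)·8 - 0 - 4 = -4/9 kN·m
Superposition: M = Σ M_i = 163/5 kN·m ≈ 32.600000 kN·m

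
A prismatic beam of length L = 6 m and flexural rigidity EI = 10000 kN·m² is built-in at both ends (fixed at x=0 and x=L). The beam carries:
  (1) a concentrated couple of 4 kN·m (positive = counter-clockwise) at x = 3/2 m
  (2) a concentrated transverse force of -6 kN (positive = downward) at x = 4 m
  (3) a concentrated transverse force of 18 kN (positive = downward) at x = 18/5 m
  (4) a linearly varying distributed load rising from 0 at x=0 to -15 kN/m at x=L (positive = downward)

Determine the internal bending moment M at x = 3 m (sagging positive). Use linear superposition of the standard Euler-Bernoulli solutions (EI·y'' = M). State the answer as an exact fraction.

Load 1 — applied couple M₀=4 kN·m at a=3/2 m (b=L-a=9/2):
  M_1 = R_Ax - M_A - M₀  [x>a] with R_A=3/4, M_A=-3/4 = (3/4)·3 - (-3/4) - 4 = -1 kN·m
Load 2 — point force P=-6 kN at a=4 m (b=L-a=2):
  M_2 = Pb²(3a+b)x/L³ - Pab²/L²  [x≤a] = (-6)·2²·(3·4+2)·3/6³ - (-6)·4·2²/6² = -2 kN·m
Load 3 — point force P=18 kN at a=18/5 m (b=L-a=12/5):
  M_3 = Pb²(3a+b)x/L³ - Pab²/L²  [x≤a] = 18·(12/5)²·(3·(18/5)+(12/5))·3/6³ - 18·(18/5)·(12/5)²/6² = 216/25 kN·m
Load 4 — triangular load w₀=-15 kN/m (0→w₀ over full span):
  M_4 = 3w₀Lx/20 - w₀L²/30 - w₀x³/(6L) = 3·(-15)·6·3/20 - (-15)·6²/30 - (-15)·3³/(6·6) = -45/4 kN·m
Superposition: M = Σ M_i = -561/100 kN·m ≈ -5.610000 kN·m

M(3) = -561/100 kN·m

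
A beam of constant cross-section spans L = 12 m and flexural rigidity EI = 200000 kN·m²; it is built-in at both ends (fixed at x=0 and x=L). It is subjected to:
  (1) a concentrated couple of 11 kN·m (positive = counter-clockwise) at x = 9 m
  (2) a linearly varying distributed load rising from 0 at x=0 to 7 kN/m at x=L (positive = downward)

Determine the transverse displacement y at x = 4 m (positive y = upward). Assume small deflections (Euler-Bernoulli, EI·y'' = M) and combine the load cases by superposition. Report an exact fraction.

y(4) = -14029/18000000 m

Load 1 — applied couple M₀=11 kN·m at a=9 m (b=L-a=3):
  y_1 = (R_Ax³/6 - M_Ax²/2)/EI  [x≤a] with R_A=33/32, M_A=55/16 = ((33/32)·4³/6 - (55/16)·4²/2)/200000 = -33/400000 m
Load 2 — triangular load w₀=7 kN/m (0→w₀ over full span):
  y_2 = -w₀x²(L-x)²(x+2L)/(120LEI) = -7·4²·(12-4)²·(4+2·12)/(120·12·200000) = -98/140625 m
Superposition: y = Σ y_i = -14029/18000000 m ≈ -0.000779 m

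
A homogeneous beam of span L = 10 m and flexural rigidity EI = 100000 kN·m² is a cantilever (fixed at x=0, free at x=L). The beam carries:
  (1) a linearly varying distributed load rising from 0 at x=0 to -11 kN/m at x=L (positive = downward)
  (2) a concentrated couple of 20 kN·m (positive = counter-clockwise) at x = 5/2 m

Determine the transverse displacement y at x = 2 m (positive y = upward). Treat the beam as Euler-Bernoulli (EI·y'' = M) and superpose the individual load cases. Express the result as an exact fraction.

y(2) = 26261/3750000 m

Load 1 — triangular load w₀=-11 kN/m (0→w₀ over full span):
  y_1 = (w₀Lx³/12-w₀L²x²/6-w₀x⁵/(120L))/EI = ((-11)·10·2³/12-(-11)·10²·2²/6-(-11)·2⁵/(120·10))/100000 = 24761/3750000 m
Load 2 — applied couple M₀=20 kN·m at a=5/2 m (b=L-a=15/2):
  y_2 = M₀x²/(2EI)  [x≤a] = 20·2²/(2·100000) = 1/2500 m
Superposition: y = Σ y_i = 26261/3750000 m ≈ 0.007003 m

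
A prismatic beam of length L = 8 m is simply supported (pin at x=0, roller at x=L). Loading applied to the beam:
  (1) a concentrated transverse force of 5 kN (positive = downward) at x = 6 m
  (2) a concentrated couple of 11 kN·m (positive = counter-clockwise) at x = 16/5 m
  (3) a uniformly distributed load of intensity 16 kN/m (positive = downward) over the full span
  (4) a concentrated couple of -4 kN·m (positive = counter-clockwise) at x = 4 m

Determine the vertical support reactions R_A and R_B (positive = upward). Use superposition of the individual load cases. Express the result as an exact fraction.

Load 1 — point force P=5 kN at a=6 m (b=L-a=2):
  R_A = Pb/L = 5·2/8 = 5/4 kN
  R_B = Pa/L = 5·6/8 = 15/4 kN
Load 2 — applied couple M₀=11 kN·m at a=16/5 m (b=L-a=24/5):
  R_A = M₀/L = 11/8 kN
  R_B = -M₀/L = -11/8 kN
Load 3 — uniform load w=16 kN/m over full span:
  R_A = wL/2 = 16·8/2 = 64 kN
  R_B = wL/2 = 16·8/2 = 64 kN
Load 4 — applied couple M₀=-4 kN·m at a=4 m (b=L-a=4):
  R_A = M₀/L = (-4)/8 = -1/2 kN
  R_B = -M₀/L = -(-4)/8 = 1/2 kN
Superposition: R_A = 529/8 kN, R_B = 535/8 kN

R_A = 529/8 kN, R_B = 535/8 kN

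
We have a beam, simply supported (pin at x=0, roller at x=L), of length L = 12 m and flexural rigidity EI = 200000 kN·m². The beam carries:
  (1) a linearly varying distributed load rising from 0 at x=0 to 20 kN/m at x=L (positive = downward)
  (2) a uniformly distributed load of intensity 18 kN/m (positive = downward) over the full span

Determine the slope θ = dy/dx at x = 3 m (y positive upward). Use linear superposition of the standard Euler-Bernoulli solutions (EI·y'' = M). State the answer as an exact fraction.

Load 1 — triangular load w₀=20 kN/m (0→w₀ over full span):
  θ_1 = -w₀(7L⁴-30L²x²+15x⁴)/(360LEI) = -20·(7·12⁴-30·12²·3²+15·3⁴)/(360·12·200000) = -3981/1600000 rad
Load 2 — uniform load w=18 kN/m over full span:
  θ_2 = -w(L³-6Lx²+4x³)/(24EI) = -18·(12³-6·12·3²+4·3³)/(24·200000) = -891/200000 rad
Superposition: θ = Σ θ_i = -11109/1600000 rad ≈ -0.006943 rad

θ(3) = -11109/1600000 rad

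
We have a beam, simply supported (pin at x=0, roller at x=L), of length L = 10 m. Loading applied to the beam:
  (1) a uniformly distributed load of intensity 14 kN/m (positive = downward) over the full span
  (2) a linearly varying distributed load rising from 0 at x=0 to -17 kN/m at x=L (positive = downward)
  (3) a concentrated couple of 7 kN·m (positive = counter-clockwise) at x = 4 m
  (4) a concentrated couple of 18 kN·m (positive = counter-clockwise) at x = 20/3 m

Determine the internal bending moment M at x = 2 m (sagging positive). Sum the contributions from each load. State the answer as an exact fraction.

M(2) = 313/5 kN·m

Load 1 — uniform load w=14 kN/m over full span:
  M_1 = wx(L-x)/2 = 14·2·(10-2)/2 = 112 kN·m
Load 2 — triangular load w₀=-17 kN/m (0→w₀ over full span):
  M_2 = w₀Lx/6 - w₀x³/(6L) = (-17)·10·2/6 - (-17)·2³/(6·10) = -272/5 kN·m
Load 3 — applied couple M₀=7 kN·m at a=4 m (b=L-a=6):
  M_3 = M₀x/L  [x≤a] = 7·2/10 = 7/5 kN·m
Load 4 — applied couple M₀=18 kN·m at a=20/3 m (b=L-a=10/3):
  M_4 = M₀x/L  [x≤a] = 18·2/10 = 18/5 kN·m
Superposition: M = Σ M_i = 313/5 kN·m ≈ 62.600000 kN·m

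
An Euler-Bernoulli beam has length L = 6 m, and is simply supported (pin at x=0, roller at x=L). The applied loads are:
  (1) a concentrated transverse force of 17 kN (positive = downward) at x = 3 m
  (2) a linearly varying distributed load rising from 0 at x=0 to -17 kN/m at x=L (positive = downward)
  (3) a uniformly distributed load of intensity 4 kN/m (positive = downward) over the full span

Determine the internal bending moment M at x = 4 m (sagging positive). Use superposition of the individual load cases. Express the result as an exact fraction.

Load 1 — point force P=17 kN at a=3 m (b=L-a=3):
  M_1 = Pa(L-x)/L  [x>a] = 17·3·(6-4)/6 = 17 kN·m
Load 2 — triangular load w₀=-17 kN/m (0→w₀ over full span):
  M_2 = w₀Lx/6 - w₀x³/(6L) = (-17)·6·4/6 - (-17)·4³/(6·6) = -340/9 kN·m
Load 3 — uniform load w=4 kN/m over full span:
  M_3 = wx(L-x)/2 = 4·4·(6-4)/2 = 16 kN·m
Superposition: M = Σ M_i = -43/9 kN·m ≈ -4.777778 kN·m

M(4) = -43/9 kN·m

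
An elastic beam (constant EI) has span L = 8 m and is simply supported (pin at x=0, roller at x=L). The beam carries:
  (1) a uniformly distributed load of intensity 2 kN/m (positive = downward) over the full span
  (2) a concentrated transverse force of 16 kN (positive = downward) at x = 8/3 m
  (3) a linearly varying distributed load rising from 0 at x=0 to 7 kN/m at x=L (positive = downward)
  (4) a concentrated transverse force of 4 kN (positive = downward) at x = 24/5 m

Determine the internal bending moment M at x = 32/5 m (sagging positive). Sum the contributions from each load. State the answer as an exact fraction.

Load 1 — uniform load w=2 kN/m over full span:
  M_1 = wx(L-x)/2 = 2·(32/5)·(8-(32/5))/2 = 256/25 kN·m
Load 2 — point force P=16 kN at a=8/3 m (b=L-a=16/3):
  M_2 = Pa(L-x)/L  [x>a] = 16·(8/3)·(8-(32/5))/8 = 128/15 kN·m
Load 3 — triangular load w₀=7 kN/m (0→w₀ over full span):
  M_3 = w₀Lx/6 - w₀x³/(6L) = 7·8·(32/5)/6 - 7·(32/5)³/(6·8) = 2688/125 kN·m
Load 4 — point force P=4 kN at a=24/5 m (b=L-a=16/5):
  M_4 = Pa(L-x)/L  [x>a] = 4·(24/5)·(8-(32/5))/8 = 96/25 kN·m
Superposition: M = Σ M_i = 16544/375 kN·m ≈ 44.117333 kN·m

M(32/5) = 16544/375 kN·m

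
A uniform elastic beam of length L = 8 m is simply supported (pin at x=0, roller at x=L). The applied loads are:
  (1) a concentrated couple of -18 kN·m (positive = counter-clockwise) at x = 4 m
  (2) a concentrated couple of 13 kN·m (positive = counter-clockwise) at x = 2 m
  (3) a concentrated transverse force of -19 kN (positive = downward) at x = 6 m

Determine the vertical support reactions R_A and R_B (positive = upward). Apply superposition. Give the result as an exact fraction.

R_A = -43/8 kN, R_B = -109/8 kN

Load 1 — applied couple M₀=-18 kN·m at a=4 m (b=L-a=4):
  R_A = M₀/L = (-18)/8 = -9/4 kN
  R_B = -M₀/L = -(-18)/8 = 9/4 kN
Load 2 — applied couple M₀=13 kN·m at a=2 m (b=L-a=6):
  R_A = M₀/L = 13/8 kN
  R_B = -M₀/L = -13/8 kN
Load 3 — point force P=-19 kN at a=6 m (b=L-a=2):
  R_A = Pb/L = (-19)·2/8 = -19/4 kN
  R_B = Pa/L = (-19)·6/8 = -57/4 kN
Superposition: R_A = -43/8 kN, R_B = -109/8 kN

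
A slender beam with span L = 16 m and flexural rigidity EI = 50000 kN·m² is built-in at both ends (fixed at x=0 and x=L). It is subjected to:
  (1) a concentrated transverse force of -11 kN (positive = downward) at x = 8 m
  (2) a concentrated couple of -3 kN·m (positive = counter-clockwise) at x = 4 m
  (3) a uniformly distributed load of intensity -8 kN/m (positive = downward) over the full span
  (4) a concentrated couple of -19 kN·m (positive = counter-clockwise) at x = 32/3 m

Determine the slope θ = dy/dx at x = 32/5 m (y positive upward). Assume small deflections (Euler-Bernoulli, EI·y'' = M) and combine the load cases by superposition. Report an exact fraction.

θ(32/5) = 31241/9375000 rad

Load 1 — point force P=-11 kN at a=8 m (b=L-a=8):
  θ_1 = -Pb²x(2aL-(3a+b)x)/(2L³EI)  [x≤a] = -(-11)·8²·(32/5)·(2·8·16-(3·8+8)·(32/5))/(2·16³·50000) = 44/78125 rad
Load 2 — applied couple M₀=-3 kN·m at a=4 m (b=L-a=12):
  θ_2 = (R_Ax²/2 - M_Ax - M₀(x-a))/EI  [x>a] with R_A=-27/128, M_A=9/16 = ((-27/128)·(32/5)²/2 - (9/16)·(32/5) - (-3)·((32/5)-4))/50000 = -9/625000 rad
Load 3 — uniform load w=-8 kN/m over full span:
  θ_3 = -wx(L-x)(L-2x)/(12EI) = -(-8)·(32/5)·(16-(32/5))·(16-2·(32/5))/(12·50000) = 1024/390625 rad
Load 4 — applied couple M₀=-19 kN·m at a=32/3 m (b=L-a=16/3):
  θ_4 = (R_Ax²/2 - M_Ax)/EI  [x≤a] with R_A=-19/12, M_A=-19/3 = ((-19/12)·(32/5)²/2 - (-19/3)·(32/5))/50000 = 38/234375 rad
Superposition: θ = Σ θ_i = 31241/9375000 rad ≈ 0.003332 rad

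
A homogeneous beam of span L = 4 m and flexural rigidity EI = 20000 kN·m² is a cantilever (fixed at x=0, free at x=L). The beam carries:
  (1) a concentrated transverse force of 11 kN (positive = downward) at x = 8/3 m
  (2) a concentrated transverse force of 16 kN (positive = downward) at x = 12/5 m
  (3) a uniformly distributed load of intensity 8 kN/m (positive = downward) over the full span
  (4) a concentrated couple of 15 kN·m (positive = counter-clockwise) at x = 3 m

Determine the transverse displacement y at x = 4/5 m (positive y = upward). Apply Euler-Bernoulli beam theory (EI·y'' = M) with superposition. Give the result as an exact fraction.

y(4/5) = -7607/4687500 m

Load 1 — point force P=11 kN at a=8/3 m (b=L-a=4/3):
  y_1 = -Px²(3a-x)/(6EI)  [x≤a] = -11·(4/5)²·(3·(8/3)-(4/5))/(6·20000) = -33/78125 m
Load 2 — point force P=16 kN at a=12/5 m (b=L-a=8/5):
  y_2 = -Px²(3a-x)/(6EI)  [x≤a] = -16·(4/5)²·(3·(12/5)-(4/5))/(6·20000) = -128/234375 m
Load 3 — uniform load w=8 kN/m over full span:
  y_3 = -wx²(x²-4Lx+6L²)/(24EI) = -8·(4/5)²·((4/5)²-4·4·(4/5)+6·4²)/(24·20000) = -1048/1171875 m
Load 4 — applied couple M₀=15 kN·m at a=3 m (b=L-a=1):
  y_4 = M₀x²/(2EI)  [x≤a] = 15·(4/5)²/(2·20000) = 3/12500 m
Superposition: y = Σ y_i = -7607/4687500 m ≈ -0.001623 m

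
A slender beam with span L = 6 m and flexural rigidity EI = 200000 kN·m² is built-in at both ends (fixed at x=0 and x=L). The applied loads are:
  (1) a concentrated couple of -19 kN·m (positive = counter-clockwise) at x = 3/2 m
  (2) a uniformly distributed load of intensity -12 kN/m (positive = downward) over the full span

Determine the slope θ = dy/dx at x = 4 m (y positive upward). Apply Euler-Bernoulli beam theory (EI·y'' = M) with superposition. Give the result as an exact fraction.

θ(4) = -9/160000 rad

Load 1 — applied couple M₀=-19 kN·m at a=3/2 m (b=L-a=9/2):
  θ_1 = (R_Ax²/2 - M_Ax - M₀(x-a))/EI  [x>a] with R_A=-57/16, M_A=57/16 = ((-57/16)·4²/2 - (57/16)·4 - (-19)·(4-(3/2)))/200000 = 19/800000 rad
Load 2 — uniform load w=-12 kN/m over full span:
  θ_2 = -wx(L-x)(L-2x)/(12EI) = -(-12)·4·(6-4)·(6-2·4)/(12·200000) = -1/12500 rad
Superposition: θ = Σ θ_i = -9/160000 rad ≈ -0.000056 rad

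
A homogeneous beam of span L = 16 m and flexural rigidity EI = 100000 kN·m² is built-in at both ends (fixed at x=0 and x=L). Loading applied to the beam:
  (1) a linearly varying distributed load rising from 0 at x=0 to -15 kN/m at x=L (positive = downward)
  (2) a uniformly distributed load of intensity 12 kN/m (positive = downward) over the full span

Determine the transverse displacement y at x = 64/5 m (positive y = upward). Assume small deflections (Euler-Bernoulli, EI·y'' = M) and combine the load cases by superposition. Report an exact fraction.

y(64/5) = -24576/9765625 m

Load 1 — triangular load w₀=-15 kN/m (0→w₀ over full span):
  y_1 = -w₀x²(L-x)²(x+2L)/(120LEI) = -(-15)·(64/5)²·(16-(64/5))²·((64/5)+2·16)/(120·16·100000) = 57344/9765625 m
Load 2 — uniform load w=12 kN/m over full span:
  y_2 = -wx²(L-x)²/(24EI) = -12·(64/5)²·(16-(64/5))²/(24·100000) = -16384/1953125 m
Superposition: y = Σ y_i = -24576/9765625 m ≈ -0.002517 m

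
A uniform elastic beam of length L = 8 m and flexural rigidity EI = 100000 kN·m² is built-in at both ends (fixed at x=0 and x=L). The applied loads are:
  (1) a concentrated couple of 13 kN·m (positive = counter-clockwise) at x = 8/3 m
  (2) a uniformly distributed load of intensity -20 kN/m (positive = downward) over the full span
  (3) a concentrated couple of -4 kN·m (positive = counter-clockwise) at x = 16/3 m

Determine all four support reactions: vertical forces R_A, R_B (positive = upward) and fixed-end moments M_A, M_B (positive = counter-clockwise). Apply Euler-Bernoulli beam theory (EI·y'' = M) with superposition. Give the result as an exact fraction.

R_A = -157/2 kN, M_A = -108 kN·m, R_B = -163/2 kN, M_B = 111 kN·m

Load 1 — applied couple M₀=13 kN·m at a=8/3 m (b=L-a=16/3):
  R_A = 6M₀ab/L³ = 6·13·(8/3)·(16/3)/8³ = 13/6 kN
  M_A = M₀b(2a-b)/L² = 13·(16/3)·(2·(8/3)-(16/3))/8² = 0 kN·m
  R_B = -6M₀ab/L³ = -6·13·(8/3)·(16/3)/8³ = -13/6 kN
  M_B = M₀a(2b-a)/L² = 13·(8/3)·(2·(16/3)-(8/3))/8² = 13/3 kN·m
Load 2 — uniform load w=-20 kN/m over full span:
  R_A = wL/2 = (-20)·8/2 = -80 kN
  M_A = wL²/12 = (-20)·8²/12 = -320/3 kN·m
  R_B = wL/2 = (-20)·8/2 = -80 kN
  M_B = -wL²/12 = -(-20)·8²/12 = 320/3 kN·m
Load 3 — applied couple M₀=-4 kN·m at a=16/3 m (b=L-a=8/3):
  R_A = 6M₀ab/L³ = 6·(-4)·(16/3)·(8/3)/8³ = -2/3 kN
  M_A = M₀b(2a-b)/L² = (-4)·(8/3)·(2·(16/3)-(8/3))/8² = -4/3 kN·m
  R_B = -6M₀ab/L³ = -6·(-4)·(16/3)·(8/3)/8³ = 2/3 kN
  M_B = M₀a(2b-a)/L² = (-4)·(16/3)·(2·(8/3)-(16/3))/8² = 0 kN·m
Superposition: R_A = -157/2 kN, M_A = -108 kN·m, R_B = -163/2 kN, M_B = 111 kN·m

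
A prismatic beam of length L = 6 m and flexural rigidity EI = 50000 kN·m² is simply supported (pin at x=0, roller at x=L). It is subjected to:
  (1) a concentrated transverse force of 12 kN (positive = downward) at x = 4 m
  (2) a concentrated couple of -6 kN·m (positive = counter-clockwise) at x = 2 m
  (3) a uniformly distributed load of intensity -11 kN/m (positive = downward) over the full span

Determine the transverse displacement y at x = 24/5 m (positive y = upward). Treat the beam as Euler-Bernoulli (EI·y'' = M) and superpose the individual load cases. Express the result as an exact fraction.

y(24/5) = 11881/7812500 m

Load 1 — point force P=12 kN at a=4 m (b=L-a=2):
  y_1 = -Pa(L-x)(2Lx-a²-x²)/(6LEI)  [x>a] = -12·4·(6-(24/5))·(2·6·(24/5)-4²-(24/5)²)/(6·6·50000) = -232/390625 m
Load 2 — applied couple M₀=-6 kN·m at a=2 m (b=L-a=4):
  y_2 = (M₀x³/(6L)-M₀(x-a)²/2+C₁x)/EI  [x>a] with C₁=M₀(3b²-L²)/(6L)=-2 = ((-6)·(24/5)³/(6·6)-(-6)·((24/5)-2)²/2+(-2)·(24/5))/50000 = -141/1562500 m
Load 3 — uniform load w=-11 kN/m over full span:
  y_3 = -wx(L³-2Lx²+x³)/(24EI) = -(-11)·(24/5)·(6³-2·6·(24/5)²+(24/5)³)/(24·50000) = 8613/3906250 m
Superposition: y = Σ y_i = 11881/7812500 m ≈ 0.001521 m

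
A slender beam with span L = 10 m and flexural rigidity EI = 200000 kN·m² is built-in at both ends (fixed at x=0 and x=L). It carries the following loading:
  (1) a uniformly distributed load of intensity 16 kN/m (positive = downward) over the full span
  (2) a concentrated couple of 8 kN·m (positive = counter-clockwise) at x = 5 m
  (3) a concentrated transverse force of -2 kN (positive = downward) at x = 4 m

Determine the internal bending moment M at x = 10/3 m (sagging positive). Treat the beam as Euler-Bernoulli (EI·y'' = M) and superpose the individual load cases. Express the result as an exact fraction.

M(10/3) = 10126/225 kN·m

Load 1 — uniform load w=16 kN/m over full span:
  M_1 = wLx/2 - wL²/12 - wx²/2 = 16·10·(10/3)/2 - 16·10²/12 - 16·(10/3)²/2 = 400/9 kN·m
Load 2 — applied couple M₀=8 kN·m at a=5 m (b=L-a=5):
  M_2 = R_Ax - M_A  [x≤a] with R_A=6/5, M_A=2 = (6/5)·(10/3) - 2 = 2 kN·m
Load 3 — point force P=-2 kN at a=4 m (b=L-a=6):
  M_3 = Pb²(3a+b)x/L³ - Pab²/L²  [x≤a] = (-2)·6²·(3·4+6)·(10/3)/10³ - (-2)·4·6²/10² = -36/25 kN·m
Superposition: M = Σ M_i = 10126/225 kN·m ≈ 45.004444 kN·m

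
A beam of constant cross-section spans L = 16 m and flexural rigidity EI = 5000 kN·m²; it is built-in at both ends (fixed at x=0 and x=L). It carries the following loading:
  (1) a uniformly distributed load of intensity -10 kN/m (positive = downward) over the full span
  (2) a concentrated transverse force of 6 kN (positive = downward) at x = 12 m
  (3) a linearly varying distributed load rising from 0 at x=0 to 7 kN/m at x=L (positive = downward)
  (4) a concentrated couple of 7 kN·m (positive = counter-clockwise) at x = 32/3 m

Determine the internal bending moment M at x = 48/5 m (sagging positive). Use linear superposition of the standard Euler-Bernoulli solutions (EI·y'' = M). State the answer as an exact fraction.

Load 1 — uniform load w=-10 kN/m over full span:
  M_1 = wLx/2 - wL²/12 - wx²/2 = (-10)·16·(48/5)/2 - (-10)·16²/12 - (-10)·(48/5)²/2 = -1408/15 kN·m
Load 2 — point force P=6 kN at a=12 m (b=L-a=4):
  M_2 = Pb²(3a+b)x/L³ - Pab²/L²  [x≤a] = 6·4²·(3·12+4)·(48/5)/16³ - 6·12·4²/16² = 9/2 kN·m
Load 3 — triangular load w₀=7 kN/m (0→w₀ over full span):
  M_3 = 3w₀Lx/20 - w₀L²/30 - w₀x³/(6L) = 3·7·16·(48/5)/20 - 7·16²/30 - 7·(48/5)³/(6·16) = 13888/375 kN·m
Load 4 — applied couple M₀=7 kN·m at a=32/3 m (b=L-a=16/3):
  M_4 = R_Ax - M_A  [x≤a] with R_A=7/12, M_A=7/3 = (7/12)·(48/5) - (7/3) = 49/15 kN·m
Superposition: M = Σ M_i = -36799/750 kN·m ≈ -49.065333 kN·m

M(48/5) = -36799/750 kN·m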